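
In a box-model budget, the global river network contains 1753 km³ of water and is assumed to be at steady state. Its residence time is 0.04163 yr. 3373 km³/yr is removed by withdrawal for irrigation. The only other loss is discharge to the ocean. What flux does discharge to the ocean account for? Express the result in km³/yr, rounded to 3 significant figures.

38700 km³/yr

Total removal F = M/τ = 1753 / 0.04163 = 42110 km³/yr.
Discharge to the ocean = F − (3373) = 42110 − 3373 = 38740 km³/yr.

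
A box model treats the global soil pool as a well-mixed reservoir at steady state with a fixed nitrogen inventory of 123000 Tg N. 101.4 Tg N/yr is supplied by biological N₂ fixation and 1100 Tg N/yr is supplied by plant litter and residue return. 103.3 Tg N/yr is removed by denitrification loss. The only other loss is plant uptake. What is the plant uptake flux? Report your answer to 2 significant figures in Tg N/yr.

At steady state ΣF_in = ΣF_out.
ΣF_in = 101.4 + 1100 = 1201.4 Tg N/yr.
Plant uptake flux = ΣF_in − (103.3) = 1201.4 − 103.3 = 1098 Tg N/yr.

1100 Tg N/yr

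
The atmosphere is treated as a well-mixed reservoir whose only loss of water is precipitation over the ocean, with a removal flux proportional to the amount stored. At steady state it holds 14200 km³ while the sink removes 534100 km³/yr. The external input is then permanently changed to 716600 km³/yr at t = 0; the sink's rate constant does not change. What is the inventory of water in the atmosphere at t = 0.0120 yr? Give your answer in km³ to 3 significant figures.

τ = M₀/F₀ = 14200/534100 = 0.02659 yr; rate constant k = 1/τ.
New steady state M_∞ = F₁/k = F₁·τ = 716600 × 0.02659 = 19052 km³.
M(t) = M_∞ + (M₀ − M_∞)·e^(−t/τ); t/τ = 0.0120/0.02659 = 0.4514, so e^(−t/τ) = 0.6368.
M(t) = 19052 − 4852 × 0.6368 = 15962 km³.

16000 km³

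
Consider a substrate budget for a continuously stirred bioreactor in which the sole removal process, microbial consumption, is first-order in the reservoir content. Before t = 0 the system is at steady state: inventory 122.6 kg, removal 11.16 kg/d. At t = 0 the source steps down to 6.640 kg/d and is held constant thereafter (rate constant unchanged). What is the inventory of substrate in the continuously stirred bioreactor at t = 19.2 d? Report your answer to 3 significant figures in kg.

Residence time τ = M₀/F₀ = 10.99 d. The eventual steady state is M_∞ = M₀·(F₁/F₀) = 122.6 × 6.640/11.16 = 72.945 kg.
The anomaly ΔM(t) = M(t) − M_∞ decays as ΔM₀·e^(−t/τ) with ΔM₀ = 122.6 − 72.945 = 49.66 kg.
At t = 19.2 d, e^(−t/τ) = e^(−1.748) = 0.1742, so ΔM = 8.648 kg and M = 72.945 + 8.648 = 81.593 kg.

81.6 kg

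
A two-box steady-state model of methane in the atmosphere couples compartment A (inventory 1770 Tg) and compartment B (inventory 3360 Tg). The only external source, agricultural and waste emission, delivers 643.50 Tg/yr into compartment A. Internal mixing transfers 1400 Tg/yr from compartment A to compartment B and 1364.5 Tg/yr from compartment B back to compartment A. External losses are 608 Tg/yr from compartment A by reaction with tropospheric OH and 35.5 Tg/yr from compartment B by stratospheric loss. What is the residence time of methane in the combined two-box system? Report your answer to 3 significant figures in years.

Treat the two boxes together as one reservoir: the mixing fluxes between them are internal recycling, so τ = ΣM / Σ(external losses).
M_total = 1770 + 3360 = 5130.0 Tg.
ΣF_external_out = 608 + 35.5 = 643.50 Tg/yr.
τ = M_total / ΣF_ext = 5130.0 / 643.50 = 7.972 yr.

7.97 yr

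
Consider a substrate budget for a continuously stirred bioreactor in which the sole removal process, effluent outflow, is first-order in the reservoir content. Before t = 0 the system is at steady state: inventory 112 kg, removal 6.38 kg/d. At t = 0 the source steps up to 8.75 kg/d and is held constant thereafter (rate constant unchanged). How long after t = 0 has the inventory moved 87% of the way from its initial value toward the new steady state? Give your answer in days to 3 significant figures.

35.8 d

τ = M₀/F₀ = 112/6.38 = 17.55 d.
The remaining gap fraction is e^(−t/τ); 87% covered ⇒ e^(−t/τ) = 0.130.
t = −τ ln(0.130) = 17.55 × 2.040 = 35.82 d.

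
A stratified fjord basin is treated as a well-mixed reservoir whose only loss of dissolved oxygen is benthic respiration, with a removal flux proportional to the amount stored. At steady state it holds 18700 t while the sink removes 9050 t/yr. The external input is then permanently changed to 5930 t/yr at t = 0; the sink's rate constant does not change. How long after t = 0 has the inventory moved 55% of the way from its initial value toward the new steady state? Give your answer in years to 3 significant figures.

1.65 yr

τ = M₀/F₀ = 18700/9050 = 2.066 yr.
The remaining gap fraction is e^(−t/τ); 55% covered ⇒ e^(−t/τ) = 0.450.
t = −τ ln(0.450) = 2.066 × 0.7985 = 1.650 yr.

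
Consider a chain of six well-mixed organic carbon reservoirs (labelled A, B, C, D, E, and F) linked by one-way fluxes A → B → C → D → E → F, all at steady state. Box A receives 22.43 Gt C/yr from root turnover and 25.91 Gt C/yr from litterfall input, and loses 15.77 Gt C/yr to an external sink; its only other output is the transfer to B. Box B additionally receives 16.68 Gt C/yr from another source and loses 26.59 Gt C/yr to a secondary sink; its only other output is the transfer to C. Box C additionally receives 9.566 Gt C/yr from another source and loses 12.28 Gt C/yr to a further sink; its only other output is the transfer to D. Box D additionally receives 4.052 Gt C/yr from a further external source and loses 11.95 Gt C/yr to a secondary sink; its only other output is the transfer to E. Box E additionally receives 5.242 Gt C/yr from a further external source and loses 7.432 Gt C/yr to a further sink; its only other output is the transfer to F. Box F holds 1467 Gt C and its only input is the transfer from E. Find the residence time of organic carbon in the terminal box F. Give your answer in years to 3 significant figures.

Box A: F(A→B) = (22.43 + 25.91) − 15.77 = 32.570 Gt C/yr.
Box B: F(B→C) = (32.570 + 16.68) − 26.59 = 22.660 Gt C/yr.
Box C: F(C→D) = (22.660 + 9.566) − 12.28 = 19.946 Gt C/yr.
Box D: F(D→E) = (19.946 + 4.052) − 11.95 = 12.048 Gt C/yr.
Box E: F(E→F) = (12.048 + 5.242) − 7.432 = 9.8580 Gt C/yr.
Box F throughput = its input = 9.8580 Gt C/yr; τ = 1467 / 9.8580 = 148.8 yr.

149 yr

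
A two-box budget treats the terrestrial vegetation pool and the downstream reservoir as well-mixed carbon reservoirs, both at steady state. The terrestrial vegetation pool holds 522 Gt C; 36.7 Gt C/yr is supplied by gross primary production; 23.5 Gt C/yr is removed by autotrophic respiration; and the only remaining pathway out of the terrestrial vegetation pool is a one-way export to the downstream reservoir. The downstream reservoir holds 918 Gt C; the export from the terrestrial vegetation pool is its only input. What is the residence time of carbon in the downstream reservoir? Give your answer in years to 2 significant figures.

70 yr

Balance the terrestrial vegetation pool: ΣF_in = 36.700 Gt C/yr.
Export to the downstream reservoir = ΣF_in − (23.5) = 13.200 Gt C/yr.
At steady state the output of the downstream reservoir equals its input, 13.200 Gt C/yr.
τ = M / F = 918 / 13.200 = 69.55 yr.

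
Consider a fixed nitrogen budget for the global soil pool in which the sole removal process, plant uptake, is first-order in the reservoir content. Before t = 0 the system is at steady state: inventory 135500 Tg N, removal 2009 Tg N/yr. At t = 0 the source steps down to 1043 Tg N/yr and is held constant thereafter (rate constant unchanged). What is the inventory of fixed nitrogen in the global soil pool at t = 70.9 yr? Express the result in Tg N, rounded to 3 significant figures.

93100 Tg N

τ = M₀/F₀ = 135500/2009 = 67.45 yr; rate constant k = 1/τ.
New steady state M_∞ = F₁/k = F₁·τ = 1043 × 67.45 = 70347 Tg N.
M(t) = M_∞ + (M₀ − M_∞)·e^(−t/τ); t/τ = 70.9/67.45 = 1.051, so e^(−t/τ) = 0.3495.
M(t) = 70347 + 65150 × 0.3495 = 93119 Tg N.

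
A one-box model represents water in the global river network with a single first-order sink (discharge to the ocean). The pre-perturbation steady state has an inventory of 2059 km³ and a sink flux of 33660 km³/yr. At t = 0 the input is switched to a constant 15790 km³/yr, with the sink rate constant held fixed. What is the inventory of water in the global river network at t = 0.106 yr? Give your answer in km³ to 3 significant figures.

1160 km³

The sink rate constant is k = F₀/M₀ = 33660/2059 = 16.35 yr⁻¹.
Solving dM/dt = F₁ − kM with M(0) = M₀ gives M(t) = F₁/k + (M₀ − F₁/k)·e^(−kt).
F₁/k = 15790/16.35 = 965.88 km³; kt = 16.35 × 0.106 = 1.733, e^(−kt) = 0.1768.
M(0.106) = 965.88 + (2059 − 965.88) × 0.1768 = 965.88 + 193.2 = 1159.1 km³.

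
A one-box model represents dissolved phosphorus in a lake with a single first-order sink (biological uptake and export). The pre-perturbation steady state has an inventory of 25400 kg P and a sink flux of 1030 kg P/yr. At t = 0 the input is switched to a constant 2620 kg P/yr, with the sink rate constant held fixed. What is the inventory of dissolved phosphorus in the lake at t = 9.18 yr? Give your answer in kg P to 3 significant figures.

37600 kg P

The sink rate constant is k = F₀/M₀ = 1030/25400 = 0.04055 yr⁻¹.
Solving dM/dt = F₁ − kM with M(0) = M₀ gives M(t) = F₁/k + (M₀ − F₁/k)·e^(−kt).
F₁/k = 2620/0.04055 = 64610 kg P; kt = 0.04055 × 9.18 = 0.3723, e^(−kt) = 0.6892.
M(9.18) = 64610 + (25400 − 64610) × 0.6892 = 64610 − 27020 = 37587 kg P.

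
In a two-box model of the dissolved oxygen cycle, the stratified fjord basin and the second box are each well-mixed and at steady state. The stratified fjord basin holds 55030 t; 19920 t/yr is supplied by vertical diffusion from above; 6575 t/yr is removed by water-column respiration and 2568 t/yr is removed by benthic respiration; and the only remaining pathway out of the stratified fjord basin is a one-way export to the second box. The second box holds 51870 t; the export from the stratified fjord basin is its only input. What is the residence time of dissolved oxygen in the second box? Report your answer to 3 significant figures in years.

Balance the stratified fjord basin: ΣF_in = 19920 t/yr.
Export to the second box = ΣF_in − (6575 + 2568) = 10777 t/yr.
At steady state the output of the second box equals its input, 10777 t/yr.
τ = M / F = 51870 / 10777 = 4.813 yr.

4.81 yr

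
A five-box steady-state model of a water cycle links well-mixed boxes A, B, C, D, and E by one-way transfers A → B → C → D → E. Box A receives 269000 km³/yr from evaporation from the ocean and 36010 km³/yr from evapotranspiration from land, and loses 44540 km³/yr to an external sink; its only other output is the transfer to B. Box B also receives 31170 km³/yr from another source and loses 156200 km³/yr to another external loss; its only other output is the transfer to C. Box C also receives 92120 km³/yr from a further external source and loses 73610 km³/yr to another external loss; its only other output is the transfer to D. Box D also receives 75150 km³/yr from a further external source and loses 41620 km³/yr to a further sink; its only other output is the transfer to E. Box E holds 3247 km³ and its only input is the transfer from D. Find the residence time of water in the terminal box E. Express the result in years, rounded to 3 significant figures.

Box A: F(A→B) = (269000 + 36010) − 44540 = 260470 km³/yr.
Box B: F(B→C) = (260470 + 31170) − 156200 = 135440 km³/yr.
Box C: F(C→D) = (135440 + 92120) − 73610 = 153950 km³/yr.
Box D: F(D→E) = (153950 + 75150) − 41620 = 187480 km³/yr.
Box E throughput = its input = 187480 km³/yr; τ = 3247 / 187480 = 0.01732 yr.

0.0173 yr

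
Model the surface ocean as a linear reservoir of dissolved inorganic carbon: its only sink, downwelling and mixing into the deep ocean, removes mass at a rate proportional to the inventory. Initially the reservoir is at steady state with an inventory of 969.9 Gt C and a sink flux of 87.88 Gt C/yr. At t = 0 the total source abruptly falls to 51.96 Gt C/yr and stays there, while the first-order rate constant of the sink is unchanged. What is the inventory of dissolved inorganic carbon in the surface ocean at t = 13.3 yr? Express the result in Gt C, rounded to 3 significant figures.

τ = M₀/F₀ = 969.9/87.88 = 11.04 yr; rate constant k = 1/τ.
New steady state M_∞ = F₁/k = F₁·τ = 51.96 × 11.04 = 573.46 Gt C.
M(t) = M_∞ + (M₀ − M_∞)·e^(−t/τ); t/τ = 13.3/11.04 = 1.205, so e^(−t/τ) = 0.2997.
M(t) = 573.46 + 396.4 × 0.2997 = 692.26 Gt C.

692 Gt C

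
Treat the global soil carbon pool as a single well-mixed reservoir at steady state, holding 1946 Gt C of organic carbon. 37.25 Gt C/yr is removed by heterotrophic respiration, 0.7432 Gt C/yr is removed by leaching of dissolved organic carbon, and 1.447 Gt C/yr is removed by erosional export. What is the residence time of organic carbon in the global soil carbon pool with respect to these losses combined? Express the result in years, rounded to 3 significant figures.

49.3 yr

Total removal = 37.25 + 0.7432 + 1.447 = 39.440 Gt C/yr.
τ = M / ΣF_out = 1946 / 39.440 = 49.34 yr.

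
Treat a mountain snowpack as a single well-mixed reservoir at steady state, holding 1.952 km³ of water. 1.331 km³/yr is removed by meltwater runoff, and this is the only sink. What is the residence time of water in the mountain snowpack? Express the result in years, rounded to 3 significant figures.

1.47 yr

τ = M / F = 1.952 / 1.331 = 1.467 yr.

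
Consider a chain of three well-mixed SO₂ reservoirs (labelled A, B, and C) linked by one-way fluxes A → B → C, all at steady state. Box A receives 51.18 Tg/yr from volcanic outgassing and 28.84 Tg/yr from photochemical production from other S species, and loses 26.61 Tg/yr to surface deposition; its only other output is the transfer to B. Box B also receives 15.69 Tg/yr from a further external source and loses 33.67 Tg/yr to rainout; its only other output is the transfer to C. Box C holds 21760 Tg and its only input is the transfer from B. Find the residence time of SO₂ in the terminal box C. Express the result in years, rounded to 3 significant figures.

614 yr

Box A: F(A→B) = (51.18 + 28.84) − 26.61 = 53.410 Tg/yr.
Box B: F(B→C) = (53.410 + 15.69) − 33.67 = 35.430 Tg/yr.
Box C throughput = its input = 35.430 Tg/yr; τ = 21760 / 35.430 = 614.2 yr.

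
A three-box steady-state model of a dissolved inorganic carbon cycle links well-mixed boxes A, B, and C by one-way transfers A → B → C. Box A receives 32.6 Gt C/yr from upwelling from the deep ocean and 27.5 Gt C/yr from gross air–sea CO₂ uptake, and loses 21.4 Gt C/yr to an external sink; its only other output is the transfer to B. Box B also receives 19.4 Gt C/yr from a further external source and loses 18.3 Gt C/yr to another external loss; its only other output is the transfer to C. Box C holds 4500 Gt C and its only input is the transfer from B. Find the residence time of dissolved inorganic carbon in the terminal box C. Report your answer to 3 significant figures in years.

113 yr

Box A: F(A→B) = (32.6 + 27.5) − 21.4 = 38.700 Gt C/yr.
Box B: F(B→C) = (38.700 + 19.4) − 18.3 = 39.800 Gt C/yr.
Box C throughput = its input = 39.800 Gt C/yr; τ = 4500 / 39.800 = 113.1 yr.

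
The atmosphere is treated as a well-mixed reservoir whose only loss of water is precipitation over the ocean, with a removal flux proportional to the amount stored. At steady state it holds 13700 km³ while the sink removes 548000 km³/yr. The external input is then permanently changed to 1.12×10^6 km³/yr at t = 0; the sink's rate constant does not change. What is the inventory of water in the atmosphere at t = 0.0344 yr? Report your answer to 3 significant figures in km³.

τ = M₀/F₀ = 13700/548000 = 0.02500 yr; rate constant k = 1/τ.
New steady state M_∞ = F₁/k = F₁·τ = 1.12×10^6 × 0.02500 = 28000 km³.
M(t) = M_∞ + (M₀ − M_∞)·e^(−t/τ); t/τ = 0.0344/0.02500 = 1.376, so e^(−t/τ) = 0.2526.
M(t) = 28000 − 14300 × 0.2526 = 24388 km³.

24400 km³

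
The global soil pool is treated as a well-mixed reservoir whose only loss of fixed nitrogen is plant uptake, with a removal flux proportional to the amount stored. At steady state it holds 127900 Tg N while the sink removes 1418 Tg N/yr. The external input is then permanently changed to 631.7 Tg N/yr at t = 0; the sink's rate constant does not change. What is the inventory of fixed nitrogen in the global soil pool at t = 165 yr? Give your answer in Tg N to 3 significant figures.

68400 Tg N

τ = M₀/F₀ = 127900/1418 = 90.20 yr; rate constant k = 1/τ.
New steady state M_∞ = F₁/k = F₁·τ = 631.7 × 90.20 = 56978 Tg N.
M(t) = M_∞ + (M₀ − M_∞)·e^(−t/τ); t/τ = 165/90.20 = 1.829, so e^(−t/τ) = 0.1605.
M(t) = 56978 + 70920 × 0.1605 = 68362 Tg N.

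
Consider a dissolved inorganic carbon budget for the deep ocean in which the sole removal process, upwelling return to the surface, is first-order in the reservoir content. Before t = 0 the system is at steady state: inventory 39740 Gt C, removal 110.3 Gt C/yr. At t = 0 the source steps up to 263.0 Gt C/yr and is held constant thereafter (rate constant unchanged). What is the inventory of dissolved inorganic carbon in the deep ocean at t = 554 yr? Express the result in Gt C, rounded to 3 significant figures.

82900 Gt C

The sink rate constant is k = F₀/M₀ = 110.3/39740 = 0.002776 yr⁻¹.
Solving dM/dt = F₁ − kM with M(0) = M₀ gives M(t) = F₁/k + (M₀ − F₁/k)·e^(−kt).
F₁/k = 263.0/0.002776 = 94756 Gt C; kt = 0.002776 × 554 = 1.538, e^(−kt) = 0.2149.
M(554) = 94756 + (39740 − 94756) × 0.2149 = 94756 − 11820 = 82934 Gt C.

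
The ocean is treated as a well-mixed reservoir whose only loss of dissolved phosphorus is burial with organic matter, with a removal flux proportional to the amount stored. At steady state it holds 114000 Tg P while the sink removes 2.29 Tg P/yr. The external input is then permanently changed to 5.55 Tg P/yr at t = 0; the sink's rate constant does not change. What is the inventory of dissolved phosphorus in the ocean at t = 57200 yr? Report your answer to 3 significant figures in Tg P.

225000 Tg P

Residence time τ = M₀/F₀ = 49780 yr. The eventual steady state is M_∞ = M₀·(F₁/F₀) = 114000 × 5.55/2.29 = 276290 Tg P.
The anomaly ΔM(t) = M(t) − M_∞ decays as ΔM₀·e^(−t/τ) with ΔM₀ = 114000 − 276290 = −162300 Tg P.
At t = 57200 yr, e^(−t/τ) = e^(−1.149) = 0.3169, so ΔM = −51440 Tg P and M = 276290 − 51440 = 224850 Tg P.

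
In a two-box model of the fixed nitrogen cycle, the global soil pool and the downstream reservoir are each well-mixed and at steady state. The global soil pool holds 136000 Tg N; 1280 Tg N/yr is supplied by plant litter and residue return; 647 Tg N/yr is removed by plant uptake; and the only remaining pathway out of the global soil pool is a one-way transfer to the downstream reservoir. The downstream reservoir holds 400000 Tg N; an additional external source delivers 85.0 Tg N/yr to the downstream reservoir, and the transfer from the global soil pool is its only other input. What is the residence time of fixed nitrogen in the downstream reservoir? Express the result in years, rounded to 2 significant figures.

560 yr

Balance the global soil pool: ΣF_in = 1280.0 Tg N/yr.
Transfer to the downstream reservoir = ΣF_in − (647) = 633.00 Tg N/yr.
Total input to the downstream reservoir = 633.00 + 85.0 = 718.00 Tg N/yr; at steady state this equals its total output.
τ = M / F = 400000 / 718.00 = 557.1 yr.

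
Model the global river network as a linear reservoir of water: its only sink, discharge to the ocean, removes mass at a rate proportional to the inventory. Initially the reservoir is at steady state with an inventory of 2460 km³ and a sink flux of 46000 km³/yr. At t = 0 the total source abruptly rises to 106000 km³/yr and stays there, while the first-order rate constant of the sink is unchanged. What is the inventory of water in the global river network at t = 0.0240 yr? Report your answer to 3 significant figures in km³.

3620 km³

Residence time τ = M₀/F₀ = 0.05348 yr. The eventual steady state is M_∞ = M₀·(F₁/F₀) = 2460 × 106000/46000 = 5668.7 km³.
The anomaly ΔM(t) = M(t) − M_∞ decays as ΔM₀·e^(−t/τ) with ΔM₀ = 2460 − 5668.7 = −3209 km³.
At t = 0.0240 yr, e^(−t/τ) = e^(−0.4488) = 0.6384, so ΔM = −2048 km³ and M = 5668.7 − 2048 = 3620.2 km³.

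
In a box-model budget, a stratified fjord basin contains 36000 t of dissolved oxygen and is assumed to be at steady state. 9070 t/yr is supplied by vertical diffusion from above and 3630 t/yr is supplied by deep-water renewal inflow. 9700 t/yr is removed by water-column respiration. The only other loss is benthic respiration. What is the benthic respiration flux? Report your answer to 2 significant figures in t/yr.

At steady state ΣF_in = ΣF_out.
ΣF_in = 9070 + 3630 = 12700 t/yr.
Benthic respiration flux = ΣF_in − (9700) = 12700 − 9700 = 3000 t/yr.

3000 t/yr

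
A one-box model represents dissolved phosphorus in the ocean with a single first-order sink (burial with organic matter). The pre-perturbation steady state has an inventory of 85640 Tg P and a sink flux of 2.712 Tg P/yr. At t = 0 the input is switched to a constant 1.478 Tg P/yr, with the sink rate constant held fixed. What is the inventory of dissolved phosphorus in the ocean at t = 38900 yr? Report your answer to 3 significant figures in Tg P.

58000 Tg P

The sink rate constant is k = F₀/M₀ = 2.712/85640 = 3.167×10^-5 yr⁻¹.
Solving dM/dt = F₁ − kM with M(0) = M₀ gives M(t) = F₁/k + (M₀ − F₁/k)·e^(−kt).
F₁/k = 1.478/3.167×10^-5 = 46673 Tg P; kt = 3.167×10^-5 × 38900 = 1.232, e^(−kt) = 0.2917.
M(38900) = 46673 + (85640 − 46673) × 0.2917 = 46673 + 11370 = 58041 Tg P.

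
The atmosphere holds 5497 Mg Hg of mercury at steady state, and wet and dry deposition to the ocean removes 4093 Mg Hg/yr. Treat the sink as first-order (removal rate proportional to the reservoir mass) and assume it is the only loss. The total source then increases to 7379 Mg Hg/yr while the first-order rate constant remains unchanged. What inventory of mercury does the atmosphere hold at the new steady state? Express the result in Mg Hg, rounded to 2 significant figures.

9900 Mg Hg

Rate constant k = F/M = 4093 / 5497 = 0.7446 yr⁻¹.
At the new steady state, source = k·M_new ⇒ M_new = 7379 / 0.7446 = 9910 Mg Hg.
(Equivalently M_new = M × F_new/F_old = 5497 × 7379/4093.)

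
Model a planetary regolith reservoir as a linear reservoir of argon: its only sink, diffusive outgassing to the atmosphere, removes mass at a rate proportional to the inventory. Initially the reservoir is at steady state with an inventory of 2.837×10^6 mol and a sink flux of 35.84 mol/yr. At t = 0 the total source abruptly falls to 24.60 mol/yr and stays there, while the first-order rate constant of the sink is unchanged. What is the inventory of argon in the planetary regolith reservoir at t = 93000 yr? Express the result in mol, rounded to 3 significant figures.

2.22×10^6 mol

Residence time τ = M₀/F₀ = 79160 yr. The eventual steady state is M_∞ = M₀·(F₁/F₀) = 2.837×10^6 × 24.60/35.84 = 1.9473×10^6 mol.
The anomaly ΔM(t) = M(t) − M_∞ decays as ΔM₀·e^(−t/τ) with ΔM₀ = 2.837×10^6 − 1.9473×10^6 = 889700 mol.
At t = 93000 yr, e^(−t/τ) = e^(−1.175) = 0.3089, so ΔM = 274800 mol and M = 1.9473×10^6 + 274800 = 2.2221×10^6 mol.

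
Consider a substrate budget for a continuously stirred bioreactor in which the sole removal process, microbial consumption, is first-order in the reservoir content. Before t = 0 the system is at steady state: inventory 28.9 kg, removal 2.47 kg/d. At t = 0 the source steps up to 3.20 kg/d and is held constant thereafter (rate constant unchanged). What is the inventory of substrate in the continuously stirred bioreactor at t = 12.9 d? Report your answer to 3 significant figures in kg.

τ = M₀/F₀ = 28.9/2.47 = 11.70 d; rate constant k = 1/τ.
New steady state M_∞ = F₁/k = F₁·τ = 3.20 × 11.70 = 37.441 kg.
M(t) = M_∞ + (M₀ − M_∞)·e^(−t/τ); t/τ = 12.9/11.70 = 1.103, so e^(−t/τ) = 0.3320.
M(t) = 37.441 − 8.541 × 0.3320 = 34.605 kg.

34.6 kg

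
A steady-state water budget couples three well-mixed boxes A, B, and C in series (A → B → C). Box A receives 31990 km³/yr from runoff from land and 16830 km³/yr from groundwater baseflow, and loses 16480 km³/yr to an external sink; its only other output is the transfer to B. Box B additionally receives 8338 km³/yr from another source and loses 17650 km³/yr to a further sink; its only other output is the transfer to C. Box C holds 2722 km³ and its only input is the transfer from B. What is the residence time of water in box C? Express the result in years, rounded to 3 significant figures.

Box A: F(A→B) = (31990 + 16830) − 16480 = 32340 km³/yr.
Box B: F(B→C) = (32340 + 8338) − 17650 = 23028 km³/yr.
Box C throughput = its input = 23028 km³/yr; τ = 2722 / 23028 = 0.1182 yr.

0.118 yr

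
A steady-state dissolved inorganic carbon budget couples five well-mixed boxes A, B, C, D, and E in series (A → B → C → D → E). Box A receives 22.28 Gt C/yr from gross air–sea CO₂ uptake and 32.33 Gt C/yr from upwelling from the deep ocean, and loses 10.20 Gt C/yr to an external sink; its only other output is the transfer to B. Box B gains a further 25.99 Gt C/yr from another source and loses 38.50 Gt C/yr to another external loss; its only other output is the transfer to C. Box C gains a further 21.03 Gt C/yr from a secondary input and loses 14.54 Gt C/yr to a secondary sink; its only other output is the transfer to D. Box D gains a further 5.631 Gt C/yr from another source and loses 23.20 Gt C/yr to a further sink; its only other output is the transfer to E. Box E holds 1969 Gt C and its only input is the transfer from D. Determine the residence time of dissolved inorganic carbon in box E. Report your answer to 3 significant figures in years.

Box A: F(A→B) = (22.28 + 32.33) − 10.20 = 44.410 Gt C/yr.
Box B: F(B→C) = (44.410 + 25.99) − 38.50 = 31.900 Gt C/yr.
Box C: F(C→D) = (31.900 + 21.03) − 14.54 = 38.390 Gt C/yr.
Box D: F(D→E) = (38.390 + 5.631) − 23.20 = 20.821 Gt C/yr.
Box E throughput = its input = 20.821 Gt C/yr; τ = 1969 / 20.821 = 94.57 yr.

94.6 yr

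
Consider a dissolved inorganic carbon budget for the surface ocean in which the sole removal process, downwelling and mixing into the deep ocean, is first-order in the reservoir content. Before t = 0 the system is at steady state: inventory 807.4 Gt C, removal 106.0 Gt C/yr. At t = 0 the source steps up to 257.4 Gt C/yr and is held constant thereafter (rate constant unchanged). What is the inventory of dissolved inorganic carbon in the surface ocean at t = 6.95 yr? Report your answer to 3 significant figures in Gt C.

τ = M₀/F₀ = 807.4/106.0 = 7.617 yr; rate constant k = 1/τ.
New steady state M_∞ = F₁/k = F₁·τ = 257.4 × 7.617 = 1960.6 Gt C.
M(t) = M_∞ + (M₀ − M_∞)·e^(−t/τ); t/τ = 6.95/7.617 = 0.9124, so e^(−t/τ) = 0.4015.
M(t) = 1960.6 − 1153 × 0.4015 = 1497.5 Gt C.

1500 Gt C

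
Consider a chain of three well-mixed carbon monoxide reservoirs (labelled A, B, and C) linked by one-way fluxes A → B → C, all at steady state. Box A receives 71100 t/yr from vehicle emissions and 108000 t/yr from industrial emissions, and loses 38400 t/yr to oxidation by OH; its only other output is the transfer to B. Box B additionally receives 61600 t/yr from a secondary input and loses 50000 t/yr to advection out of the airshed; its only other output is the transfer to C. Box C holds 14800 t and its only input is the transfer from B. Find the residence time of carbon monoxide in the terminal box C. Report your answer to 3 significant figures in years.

Box A: F(A→B) = (71100 + 108000) − 38400 = 140700 t/yr.
Box B: F(B→C) = (140700 + 61600) − 50000 = 152300 t/yr.
Box C throughput = its input = 152300 t/yr; τ = 14800 / 152300 = 0.09718 yr.

0.0972 yr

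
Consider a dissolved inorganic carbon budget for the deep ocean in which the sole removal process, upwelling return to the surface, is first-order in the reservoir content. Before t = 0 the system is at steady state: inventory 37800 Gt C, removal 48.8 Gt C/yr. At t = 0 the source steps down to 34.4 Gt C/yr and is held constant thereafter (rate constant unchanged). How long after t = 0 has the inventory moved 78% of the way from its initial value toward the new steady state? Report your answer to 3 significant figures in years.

1170 yr

τ = M₀/F₀ = 37800/48.8 = 774.6 yr.
The remaining gap fraction is e^(−t/τ); 78% covered ⇒ e^(−t/τ) = 0.220.
t = −τ ln(0.220) = 774.6 × 1.514 = 1173 yr.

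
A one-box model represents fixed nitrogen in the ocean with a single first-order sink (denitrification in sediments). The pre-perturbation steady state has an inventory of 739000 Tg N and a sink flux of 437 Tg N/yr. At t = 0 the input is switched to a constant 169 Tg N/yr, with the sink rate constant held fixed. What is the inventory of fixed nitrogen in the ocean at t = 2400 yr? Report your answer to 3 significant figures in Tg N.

395000 Tg N

τ = M₀/F₀ = 739000/437 = 1691 yr; rate constant k = 1/τ.
New steady state M_∞ = F₁/k = F₁·τ = 169 × 1691 = 285790 Tg N.
M(t) = M_∞ + (M₀ − M_∞)·e^(−t/τ); t/τ = 2400/1691 = 1.419, so e^(−t/τ) = 0.2419.
M(t) = 285790 + 453200 × 0.2419 = 395420 Tg N.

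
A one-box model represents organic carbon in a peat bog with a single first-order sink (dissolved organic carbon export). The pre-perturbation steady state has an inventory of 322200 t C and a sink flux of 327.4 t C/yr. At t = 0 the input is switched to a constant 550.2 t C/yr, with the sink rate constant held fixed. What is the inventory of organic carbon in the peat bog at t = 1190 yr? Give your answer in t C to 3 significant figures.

τ = M₀/F₀ = 322200/327.4 = 984.1 yr; rate constant k = 1/τ.
New steady state M_∞ = F₁/k = F₁·τ = 550.2 × 984.1 = 541460 t C.
M(t) = M_∞ + (M₀ − M_∞)·e^(−t/τ); t/τ = 1190/984.1 = 1.209, so e^(−t/τ) = 0.2984.
M(t) = 541460 − 219300 × 0.2984 = 476030 t C.

476000 t C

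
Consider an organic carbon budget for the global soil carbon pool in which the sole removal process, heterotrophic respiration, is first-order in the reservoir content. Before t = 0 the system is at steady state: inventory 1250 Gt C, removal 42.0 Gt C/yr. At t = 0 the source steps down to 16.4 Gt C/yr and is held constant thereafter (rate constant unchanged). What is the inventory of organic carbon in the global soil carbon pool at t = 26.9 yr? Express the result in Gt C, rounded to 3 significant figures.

797 Gt C

The sink rate constant is k = F₀/M₀ = 42.0/1250 = 0.03360 yr⁻¹.
Solving dM/dt = F₁ − kM with M(0) = M₀ gives M(t) = F₁/k + (M₀ − F₁/k)·e^(−kt).
F₁/k = 16.4/0.03360 = 488.10 Gt C; kt = 0.03360 × 26.9 = 0.9038, e^(−kt) = 0.4050.
M(26.9) = 488.10 + (1250 − 488.10) × 0.4050 = 488.10 + 308.6 = 796.68 Gt C.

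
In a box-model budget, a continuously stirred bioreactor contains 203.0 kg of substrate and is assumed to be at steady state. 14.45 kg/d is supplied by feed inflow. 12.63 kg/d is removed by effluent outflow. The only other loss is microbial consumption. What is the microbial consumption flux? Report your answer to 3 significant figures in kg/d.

At steady state ΣF_in = ΣF_out.
ΣF_in = 14.450 kg/d.
Microbial consumption flux = ΣF_in − (12.63) = 14.450 − 12.63 = 1.820 kg/d.

1.82 kg/d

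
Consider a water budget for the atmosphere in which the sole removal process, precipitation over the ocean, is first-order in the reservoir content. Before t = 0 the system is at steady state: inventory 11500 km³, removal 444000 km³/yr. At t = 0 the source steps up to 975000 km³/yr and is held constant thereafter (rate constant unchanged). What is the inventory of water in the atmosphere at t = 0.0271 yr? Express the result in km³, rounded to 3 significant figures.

20400 km³

The sink rate constant is k = F₀/M₀ = 444000/11500 = 38.61 yr⁻¹.
Solving dM/dt = F₁ − kM with M(0) = M₀ gives M(t) = F₁/k + (M₀ − F₁/k)·e^(−kt).
F₁/k = 975000/38.61 = 25253 km³; kt = 38.61 × 0.0271 = 1.046, e^(−kt) = 0.3512.
M(0.0271) = 25253 + (11500 − 25253) × 0.3512 = 25253 − 4831 = 20423 km³.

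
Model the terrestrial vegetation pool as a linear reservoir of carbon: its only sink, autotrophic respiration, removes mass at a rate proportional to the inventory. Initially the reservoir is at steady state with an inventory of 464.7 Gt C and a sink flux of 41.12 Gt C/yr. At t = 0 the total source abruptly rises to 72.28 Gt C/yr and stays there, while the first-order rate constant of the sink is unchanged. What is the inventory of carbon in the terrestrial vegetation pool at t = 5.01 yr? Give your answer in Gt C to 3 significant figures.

591 Gt C

The sink rate constant is k = F₀/M₀ = 41.12/464.7 = 0.08849 yr⁻¹.
Solving dM/dt = F₁ − kM with M(0) = M₀ gives M(t) = F₁/k + (M₀ − F₁/k)·e^(−kt).
F₁/k = 72.28/0.08849 = 816.84 Gt C; kt = 0.08849 × 5.01 = 0.4433, e^(−kt) = 0.6419.
M(5.01) = 816.84 + (464.7 − 816.84) × 0.6419 = 816.84 − 226.0 = 590.80 Gt C.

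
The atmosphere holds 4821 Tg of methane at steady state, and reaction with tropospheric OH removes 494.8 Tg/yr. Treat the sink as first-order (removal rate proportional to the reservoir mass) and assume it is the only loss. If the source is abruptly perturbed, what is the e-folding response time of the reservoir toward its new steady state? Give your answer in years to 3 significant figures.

For a linear reservoir the response time equals the residence time τ = M/F.
τ = 4821 / 494.8 = 9.743 yr.

9.74 yr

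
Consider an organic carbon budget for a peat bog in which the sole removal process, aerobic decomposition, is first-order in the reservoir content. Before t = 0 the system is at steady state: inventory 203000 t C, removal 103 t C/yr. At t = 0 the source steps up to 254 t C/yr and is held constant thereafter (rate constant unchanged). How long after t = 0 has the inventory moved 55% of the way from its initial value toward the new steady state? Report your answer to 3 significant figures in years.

τ = M₀/F₀ = 203000/103 = 1971 yr.
The remaining gap fraction is e^(−t/τ); 55% covered ⇒ e^(−t/τ) = 0.450.
t = −τ ln(0.450) = 1971 × 0.7985 = 1574 yr.

1570 yr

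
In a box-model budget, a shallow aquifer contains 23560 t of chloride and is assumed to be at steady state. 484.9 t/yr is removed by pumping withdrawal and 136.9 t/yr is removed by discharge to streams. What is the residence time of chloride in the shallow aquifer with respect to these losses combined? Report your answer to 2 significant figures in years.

38 yr

Total removal = 484.9 + 136.9 = 621.80 t/yr.
τ = M / ΣF_out = 23560 / 621.80 = 37.89 yr.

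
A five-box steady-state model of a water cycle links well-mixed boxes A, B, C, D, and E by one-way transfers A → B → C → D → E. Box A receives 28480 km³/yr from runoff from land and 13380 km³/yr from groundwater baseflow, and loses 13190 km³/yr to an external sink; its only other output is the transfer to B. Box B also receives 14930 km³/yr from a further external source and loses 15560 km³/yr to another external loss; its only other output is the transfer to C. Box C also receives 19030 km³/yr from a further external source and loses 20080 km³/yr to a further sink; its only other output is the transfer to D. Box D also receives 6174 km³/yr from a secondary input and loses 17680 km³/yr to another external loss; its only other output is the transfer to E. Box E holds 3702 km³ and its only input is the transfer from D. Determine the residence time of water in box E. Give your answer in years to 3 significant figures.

0.239 yr

Box A: F(A→B) = (28480 + 13380) − 13190 = 28670 km³/yr.
Box B: F(B→C) = (28670 + 14930) − 15560 = 28040 km³/yr.
Box C: F(C→D) = (28040 + 19030) − 20080 = 26990 km³/yr.
Box D: F(D→E) = (26990 + 6174) − 17680 = 15484 km³/yr.
Box E throughput = its input = 15484 km³/yr; τ = 3702 / 15484 = 0.2391 yr.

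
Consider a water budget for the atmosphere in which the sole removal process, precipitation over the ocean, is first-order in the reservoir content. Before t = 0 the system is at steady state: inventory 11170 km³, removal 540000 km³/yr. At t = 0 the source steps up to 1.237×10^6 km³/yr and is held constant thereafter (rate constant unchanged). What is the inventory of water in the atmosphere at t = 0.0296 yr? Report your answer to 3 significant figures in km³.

τ = M₀/F₀ = 11170/540000 = 0.02069 yr; rate constant k = 1/τ.
New steady state M_∞ = F₁/k = F₁·τ = 1.237×10^6 × 0.02069 = 25588 km³.
M(t) = M_∞ + (M₀ − M_∞)·e^(−t/τ); t/τ = 0.0296/0.02069 = 1.431, so e^(−t/τ) = 0.2391.
M(t) = 25588 − 14420 × 0.2391 = 22141 km³.

22100 km³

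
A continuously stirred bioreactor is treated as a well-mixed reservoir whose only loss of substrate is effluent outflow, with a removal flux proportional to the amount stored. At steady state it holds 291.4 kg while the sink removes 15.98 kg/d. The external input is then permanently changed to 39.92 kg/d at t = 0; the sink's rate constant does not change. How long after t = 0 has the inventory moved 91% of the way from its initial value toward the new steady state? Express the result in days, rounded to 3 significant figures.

43.9 d

τ = M₀/F₀ = 291.4/15.98 = 18.24 d.
The remaining gap fraction is e^(−t/τ); 91% covered ⇒ e^(−t/τ) = 0.0900.
t = −τ ln(0.0900) = 18.24 × 2.408 = 43.91 d.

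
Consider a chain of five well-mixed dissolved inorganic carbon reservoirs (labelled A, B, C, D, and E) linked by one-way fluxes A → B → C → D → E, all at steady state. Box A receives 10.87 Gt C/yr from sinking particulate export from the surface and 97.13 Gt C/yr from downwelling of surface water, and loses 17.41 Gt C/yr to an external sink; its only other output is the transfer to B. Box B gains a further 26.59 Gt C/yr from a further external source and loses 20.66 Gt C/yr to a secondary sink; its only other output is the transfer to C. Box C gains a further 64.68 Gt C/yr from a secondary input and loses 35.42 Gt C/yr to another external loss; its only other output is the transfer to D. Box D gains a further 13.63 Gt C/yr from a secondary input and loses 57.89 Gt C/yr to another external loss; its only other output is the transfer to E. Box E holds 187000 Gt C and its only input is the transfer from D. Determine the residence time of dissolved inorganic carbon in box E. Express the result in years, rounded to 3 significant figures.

Box A: F(A→B) = (10.87 + 97.13) − 17.41 = 90.590 Gt C/yr.
Box B: F(B→C) = (90.590 + 26.59) − 20.66 = 96.520 Gt C/yr.
Box C: F(C→D) = (96.520 + 64.68) − 35.42 = 125.78 Gt C/yr.
Box D: F(D→E) = (125.78 + 13.63) − 57.89 = 81.520 Gt C/yr.
Box E throughput = its input = 81.520 Gt C/yr; τ = 187000 / 81.520 = 2294 yr.

2290 yr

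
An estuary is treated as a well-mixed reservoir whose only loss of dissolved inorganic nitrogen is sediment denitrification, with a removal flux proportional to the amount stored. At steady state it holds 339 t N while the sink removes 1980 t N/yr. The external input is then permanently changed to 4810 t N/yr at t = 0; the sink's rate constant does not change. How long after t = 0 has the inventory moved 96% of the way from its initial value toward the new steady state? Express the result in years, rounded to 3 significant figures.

0.551 yr

τ = M₀/F₀ = 339/1980 = 0.1712 yr.
The remaining gap fraction is e^(−t/τ); 96% covered ⇒ e^(−t/τ) = 0.0400.
t = −τ ln(0.0400) = 0.1712 × 3.219 = 0.5511 yr.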